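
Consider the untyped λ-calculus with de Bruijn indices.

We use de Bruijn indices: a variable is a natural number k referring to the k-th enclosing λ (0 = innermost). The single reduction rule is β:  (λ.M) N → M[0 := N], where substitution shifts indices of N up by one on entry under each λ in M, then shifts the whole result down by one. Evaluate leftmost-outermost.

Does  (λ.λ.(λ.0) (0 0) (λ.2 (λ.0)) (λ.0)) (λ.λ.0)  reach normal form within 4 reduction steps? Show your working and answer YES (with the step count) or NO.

Answer: YES — reaches normal form λ.0 0 (λ.λ.0) (λ.0) in 3 ≤ 4 steps

Derivation:
  start: (λ.λ.(λ.0) (0 0) (λ.2 (λ.0)) (λ.0)) (λ.λ.0)
  →1  λ.(λ.0) (0 0) (λ.(λ.λ.0) (λ.0)) (λ.0)
  →2  λ.0 0 (λ.(λ.λ.0) (λ.0)) (λ.0)
  →3  λ.0 0 (λ.λ.0) (λ.0)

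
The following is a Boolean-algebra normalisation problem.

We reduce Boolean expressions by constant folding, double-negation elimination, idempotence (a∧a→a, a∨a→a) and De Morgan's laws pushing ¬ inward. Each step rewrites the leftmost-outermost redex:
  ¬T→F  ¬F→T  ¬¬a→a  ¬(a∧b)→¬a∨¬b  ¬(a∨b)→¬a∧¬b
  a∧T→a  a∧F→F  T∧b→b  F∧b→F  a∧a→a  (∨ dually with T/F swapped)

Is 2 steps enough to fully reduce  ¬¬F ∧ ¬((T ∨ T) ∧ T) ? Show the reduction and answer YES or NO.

  start: ¬¬F ∧ ¬((T ∨ T) ∧ T)
  →1  F ∧ ¬((T ∨ T) ∧ T)
  →2  F

Answer: YES — reaches normal form F in 2 ≤ 2 steps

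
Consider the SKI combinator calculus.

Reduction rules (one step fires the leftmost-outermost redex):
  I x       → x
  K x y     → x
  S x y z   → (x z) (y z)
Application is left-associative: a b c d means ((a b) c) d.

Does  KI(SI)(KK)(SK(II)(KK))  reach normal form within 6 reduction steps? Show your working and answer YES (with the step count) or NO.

Answer: YES — reaches normal form K in 3 ≤ 6 steps

Working:
  start: KI(SI)(KK)(SK(II)(KK))
  step 1: I(KK)(SK(II)(KK))
  step 2: KK(SK(II)(KK))
  step 3: K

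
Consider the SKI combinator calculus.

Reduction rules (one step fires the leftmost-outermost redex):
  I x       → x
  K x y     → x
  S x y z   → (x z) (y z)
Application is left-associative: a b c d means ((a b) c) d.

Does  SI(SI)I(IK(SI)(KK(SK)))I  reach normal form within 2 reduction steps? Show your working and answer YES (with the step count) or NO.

Answer: NO — after 2 steps the term is I(SII)(IK(SI)(KK(SK)))I, not yet normal

Derivation:
  start: SI(SI)I(IK(SI)(KK(SK)))I
  step 1: II(SII)(IK(SI)(KK(SK)))I
  step 2: I(SII)(IK(SI)(KK(SK)))I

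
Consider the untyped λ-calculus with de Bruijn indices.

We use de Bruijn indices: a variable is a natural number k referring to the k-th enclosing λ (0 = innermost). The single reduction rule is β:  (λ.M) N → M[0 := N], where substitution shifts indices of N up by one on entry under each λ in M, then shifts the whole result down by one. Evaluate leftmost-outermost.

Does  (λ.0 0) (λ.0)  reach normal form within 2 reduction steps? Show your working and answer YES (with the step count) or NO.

Answer: YES — reaches normal form λ.0 in 2 ≤ 2 steps

Working:
  start: (λ.0 0) (λ.0)
  →1  (λ.0) (λ.0)
  →2  λ.0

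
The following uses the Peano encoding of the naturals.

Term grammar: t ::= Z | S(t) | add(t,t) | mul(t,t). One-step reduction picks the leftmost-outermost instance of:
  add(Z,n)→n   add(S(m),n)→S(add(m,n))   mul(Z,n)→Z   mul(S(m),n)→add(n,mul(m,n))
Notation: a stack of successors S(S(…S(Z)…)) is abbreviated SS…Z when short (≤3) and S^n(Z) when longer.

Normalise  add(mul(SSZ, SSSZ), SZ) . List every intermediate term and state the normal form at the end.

  start: add(mul(SSZ, SSSZ), SZ)
  [1] add(add(SSSZ, mul(SZ, SSSZ)), SZ)
  [2] add(S(add(SSZ, mul(SZ, SSSZ))), SZ)
  [3] S(add(add(SSZ, mul(SZ, SSSZ)), SZ))
  [4] S(add(S(add(SZ, mul(SZ, SSSZ))), SZ))
  [5] S(S(add(add(SZ, mul(SZ, SSSZ)), SZ)))
  [6] S(S(add(S(add(Z, mul(SZ, SSSZ))), SZ)))
  [7] S(S(S(add(add(Z, mul(SZ, SSSZ)), SZ))))
  [8] S(S(S(add(mul(SZ, SSSZ), SZ))))
  [9] S(S(S(add(add(SSSZ, mul(Z, SSSZ)), SZ))))
  [10] S(S(S(add(S(add(SSZ, mul(Z, SSSZ))), SZ))))
  [11] S(S(S(S(add(add(SSZ, mul(Z, SSSZ)), SZ)))))
  [12] S(S(S(S(add(S(add(SZ, mul(Z, SSSZ))), SZ)))))
  [13] S(S(S(S(S(add(add(SZ, mul(Z, SSSZ)), SZ))))))
  [14] S(S(S(S(S(add(S(add(Z, mul(Z, SSSZ))), SZ))))))
  [15] S(S(S(S(S(S(add(add(Z, mul(Z, SSSZ)), SZ)))))))
  [16] S(S(S(S(S(S(add(mul(Z, SSSZ), SZ)))))))
  [17] S(S(S(S(S(S(add(Z, SZ)))))))
  [18] S^7(Z)

Answer: normal form = S^7(Z)  (in 18 steps)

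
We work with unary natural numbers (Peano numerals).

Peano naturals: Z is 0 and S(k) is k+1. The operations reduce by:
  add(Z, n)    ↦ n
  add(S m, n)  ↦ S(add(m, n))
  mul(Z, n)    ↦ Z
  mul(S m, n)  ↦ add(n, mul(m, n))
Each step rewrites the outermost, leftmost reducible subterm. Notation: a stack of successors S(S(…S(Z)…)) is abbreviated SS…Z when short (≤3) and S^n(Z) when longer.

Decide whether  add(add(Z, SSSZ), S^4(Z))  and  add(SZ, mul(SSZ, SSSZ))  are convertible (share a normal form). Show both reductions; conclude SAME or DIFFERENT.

Answer: SAME — A ⇓ S^7(Z), B ⇓ S^7(Z)

Reduction:
Term A:
  start: add(add(Z, SSSZ), S^4(Z))
  →1  add(SSSZ, S^4(Z))
  →2  S(add(SSZ, S^4(Z)))
  →3  S(S(add(SZ, S^4(Z))))
  →4  S(S(S(add(Z, S^4(Z)))))
  →5  S^7(Z)

Term B:
  start: add(SZ, mul(SSZ, SSSZ))
  →1  S(add(Z, mul(SSZ, SSSZ)))
  →2  S(mul(SSZ, SSSZ))
  →3  S(add(SSSZ, mul(SZ, SSSZ)))
  →4  S(S(add(SSZ, mul(SZ, SSSZ))))
  →5  S(S(S(add(SZ, mul(SZ, SSSZ)))))
  →6  S(S(S(S(add(Z, mul(SZ, SSSZ))))))
  →7  S(S(S(S(mul(SZ, SSSZ)))))
  →8  S(S(S(S(add(SSSZ, mul(Z, SSSZ))))))
  →9  S(S(S(S(S(add(SSZ, mul(Z, SSSZ)))))))
  →10  S(S(S(S(S(S(add(SZ, mul(Z, SSSZ))))))))
  →11  S(S(S(S(S(S(S(add(Z, mul(Z, SSSZ)))))))))
  →12  S(S(S(S(S(S(S(mul(Z, SSSZ))))))))
  →13  S^7(Z)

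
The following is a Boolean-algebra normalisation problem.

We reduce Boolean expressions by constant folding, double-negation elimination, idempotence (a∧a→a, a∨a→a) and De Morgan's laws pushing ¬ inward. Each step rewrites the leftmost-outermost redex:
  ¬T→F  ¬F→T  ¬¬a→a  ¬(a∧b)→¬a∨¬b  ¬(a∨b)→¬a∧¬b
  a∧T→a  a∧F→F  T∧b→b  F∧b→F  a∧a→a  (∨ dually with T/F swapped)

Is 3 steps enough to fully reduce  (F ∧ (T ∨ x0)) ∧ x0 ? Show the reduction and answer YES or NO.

  start: (F ∧ (T ∨ x0)) ∧ x0
  [1] F ∧ x0
  [2] F

Answer: YES — reaches normal form F in 2 ≤ 3 steps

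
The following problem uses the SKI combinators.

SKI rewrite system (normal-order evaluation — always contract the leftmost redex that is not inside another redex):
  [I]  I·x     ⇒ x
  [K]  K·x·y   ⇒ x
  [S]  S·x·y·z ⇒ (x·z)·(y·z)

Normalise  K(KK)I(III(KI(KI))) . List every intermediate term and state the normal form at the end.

Answer: normal form = K  (in 2 steps)

Reduction:
  start: K(KK)I(III(KI(KI)))
  →1  KK(III(KI(KI)))
  →2  K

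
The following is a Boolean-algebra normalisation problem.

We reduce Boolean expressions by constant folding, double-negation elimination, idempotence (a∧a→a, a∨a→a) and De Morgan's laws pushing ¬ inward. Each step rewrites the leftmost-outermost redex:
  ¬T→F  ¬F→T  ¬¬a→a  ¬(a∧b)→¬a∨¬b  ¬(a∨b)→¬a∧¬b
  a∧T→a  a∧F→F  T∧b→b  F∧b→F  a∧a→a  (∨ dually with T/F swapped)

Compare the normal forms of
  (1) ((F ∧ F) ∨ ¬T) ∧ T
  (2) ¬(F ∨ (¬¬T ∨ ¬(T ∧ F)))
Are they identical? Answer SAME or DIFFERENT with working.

Term A:
  start: ((F ∧ F) ∨ ¬T) ∧ T
  →1  (F ∧ F) ∨ ¬T
  →2  F ∨ ¬T
  →3  ¬T
  →4  F

Term B:
  start: ¬(F ∨ (¬¬T ∨ ¬(T ∧ F)))
  →1  ¬F ∧ ¬(¬¬T ∨ ¬(T ∧ F))
  →2  T ∧ ¬(¬¬T ∨ ¬(T ∧ F))
  →3  ¬(¬¬T ∨ ¬(T ∧ F))
  →4  ¬¬¬T ∧ ¬¬(T ∧ F)
  →5  ¬T ∧ ¬¬(T ∧ F)
  →6  F ∧ ¬¬(T ∧ F)
  →7  F

Answer: SAME — A ⇓ F, B ⇓ F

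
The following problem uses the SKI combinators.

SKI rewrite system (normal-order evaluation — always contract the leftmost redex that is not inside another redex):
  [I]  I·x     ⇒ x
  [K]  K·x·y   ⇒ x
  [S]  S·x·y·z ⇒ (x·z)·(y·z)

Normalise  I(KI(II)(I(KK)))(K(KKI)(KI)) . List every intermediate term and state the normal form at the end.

Answer: normal form = K  (in 5 steps)

Working:
  start: I(KI(II)(I(KK)))(K(KKI)(KI))
  [1] KI(II)(I(KK))(K(KKI)(KI))
  [2] I(I(KK))(K(KKI)(KI))
  [3] I(KK)(K(KKI)(KI))
  [4] KK(K(KKI)(KI))
  [5] K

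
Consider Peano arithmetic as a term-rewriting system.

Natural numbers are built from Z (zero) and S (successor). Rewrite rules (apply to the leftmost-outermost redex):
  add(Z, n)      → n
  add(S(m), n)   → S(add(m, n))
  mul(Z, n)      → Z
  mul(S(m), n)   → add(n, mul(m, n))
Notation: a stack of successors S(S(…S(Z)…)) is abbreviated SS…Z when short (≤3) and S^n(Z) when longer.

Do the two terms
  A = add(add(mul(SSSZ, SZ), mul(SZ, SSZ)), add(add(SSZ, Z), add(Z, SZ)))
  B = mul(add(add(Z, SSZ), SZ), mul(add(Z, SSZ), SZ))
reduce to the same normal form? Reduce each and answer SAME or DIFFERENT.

Answer: DIFFERENT — A ⇓ S^8(Z), B ⇓ S^6(Z)

Reduction:
Term A:
  start: add(add(mul(SSSZ, SZ), mul(SZ, SSZ)), add(add(SSZ, Z), add(Z, SZ)))
  step 1: add(add(add(SZ, mul(SSZ, SZ)), mul(SZ, SSZ)), add(add(SSZ, Z), add(Z, SZ)))
  step 2: add(add(S(add(Z, mul(SSZ, SZ))), mul(SZ, SSZ)), add(add(SSZ, Z), add(Z, SZ)))
  step 3: add(S(add(add(Z, mul(SSZ, SZ)), mul(SZ, SSZ))), add(add(SSZ, Z), add(Z, SZ)))
  step 4: S(add(add(add(Z, mul(SSZ, SZ)), mul(SZ, SSZ)), add(add(SSZ, Z), add(Z, SZ))))
  step 5: S(add(add(mul(SSZ, SZ), mul(SZ, SSZ)), add(add(SSZ, Z), add(Z, SZ))))
  step 6: S(add(add(add(SZ, mul(SZ, SZ)), mul(SZ, SSZ)), add(add(SSZ, Z), add(Z, SZ))))
  step 7: S(add(add(S(add(Z, mul(SZ, SZ))), mul(SZ, SSZ)), add(add(SSZ, Z), add(Z, SZ))))
  step 8: S(add(S(add(add(Z, mul(SZ, SZ)), mul(SZ, SSZ))), add(add(SSZ, Z), add(Z, SZ))))
  step 9: S(S(add(add(add(Z, mul(SZ, SZ)), mul(SZ, SSZ)), add(add(SSZ, Z), add(Z, SZ)))))
  step 10: S(S(add(add(mul(SZ, SZ), mul(SZ, SSZ)), add(add(SSZ, Z), add(Z, SZ)))))
  step 11: S(S(add(add(add(SZ, mul(Z, SZ)), mul(SZ, SSZ)), add(add(SSZ, Z), add(Z, SZ)))))
  step 12: S(S(add(add(S(add(Z, mul(Z, SZ))), mul(SZ, SSZ)), add(add(SSZ, Z), add(Z, SZ)))))
  step 13: S(S(add(S(add(add(Z, mul(Z, SZ)), mul(SZ, SSZ))), add(add(SSZ, Z), add(Z, SZ)))))
  step 14: S(S(S(add(add(add(Z, mul(Z, SZ)), mul(SZ, SSZ)), add(add(SSZ, Z), add(Z, SZ))))))
  step 15: S(S(S(add(add(mul(Z, SZ), mul(SZ, SSZ)), add(add(SSZ, Z), add(Z, SZ))))))
  step 16: S(S(S(add(add(Z, mul(SZ, SSZ)), add(add(SSZ, Z), add(Z, SZ))))))
  step 17: S(S(S(add(mul(SZ, SSZ), add(add(SSZ, Z), add(Z, SZ))))))
  step 18: S(S(S(add(add(SSZ, mul(Z, SSZ)), add(add(SSZ, Z), add(Z, SZ))))))
  step 19: S(S(S(add(S(add(SZ, mul(Z, SSZ))), add(add(SSZ, Z), add(Z, SZ))))))
  step 20: S(S(S(S(add(add(SZ, mul(Z, SSZ)), add(add(SSZ, Z), add(Z, SZ)))))))
  step 21: S(S(S(S(add(S(add(Z, mul(Z, SSZ))), add(add(SSZ, Z), add(Z, SZ)))))))
  step 22: S(S(S(S(S(add(add(Z, mul(Z, SSZ)), add(add(SSZ, Z), add(Z, SZ))))))))
  step 23: S(S(S(S(S(add(mul(Z, SSZ), add(add(SSZ, Z), add(Z, SZ))))))))
  step 24: S(S(S(S(S(add(Z, add(add(SSZ, Z), add(Z, SZ))))))))
  step 25: S(S(S(S(S(add(add(SSZ, Z), add(Z, SZ)))))))
  step 26: S(S(S(S(S(add(S(add(SZ, Z)), add(Z, SZ)))))))
  step 27: S(S(S(S(S(S(add(add(SZ, Z), add(Z, SZ))))))))
  step 28: S(S(S(S(S(S(add(S(add(Z, Z)), add(Z, SZ))))))))
  step 29: S(S(S(S(S(S(S(add(add(Z, Z), add(Z, SZ)))))))))
  step 30: S(S(S(S(S(S(S(add(Z, add(Z, SZ)))))))))
  step 31: S(S(S(S(S(S(S(add(Z, SZ))))))))
  step 32: S^8(Z)

Term B:
  start: mul(add(add(Z, SSZ), SZ), mul(add(Z, SSZ), SZ))
  step 1: mul(add(SSZ, SZ), mul(add(Z, SSZ), SZ))
  step 2: mul(S(add(SZ, SZ)), mul(add(Z, SSZ), SZ))
  step 3: add(mul(add(Z, SSZ), SZ), mul(add(SZ, SZ), mul(add(Z, SSZ), SZ)))
  step 4: add(mul(SSZ, SZ), mul(add(SZ, SZ), mul(add(Z, SSZ), SZ)))
  step 5: add(add(SZ, mul(SZ, SZ)), mul(add(SZ, SZ), mul(add(Z, SSZ), SZ)))
  step 6: add(S(add(Z, mul(SZ, SZ))), mul(add(SZ, SZ), mul(add(Z, SSZ), SZ)))
  step 7: S(add(add(Z, mul(SZ, SZ)), mul(add(SZ, SZ), mul(add(Z, SSZ), SZ))))
  step 8: S(add(mul(SZ, SZ), mul(add(SZ, SZ), mul(add(Z, SSZ), SZ))))
  step 9: S(add(add(SZ, mul(Z, SZ)), mul(add(SZ, SZ), mul(add(Z, SSZ), SZ))))
  step 10: S(add(S(add(Z, mul(Z, SZ))), mul(add(SZ, SZ), mul(add(Z, SSZ), SZ))))
  step 11: S(S(add(add(Z, mul(Z, SZ)), mul(add(SZ, SZ), mul(add(Z, SSZ), SZ)))))
  step 12: S(S(add(mul(Z, SZ), mul(add(SZ, SZ), mul(add(Z, SSZ), SZ)))))
  step 13: S(S(add(Z, mul(add(SZ, SZ), mul(add(Z, SSZ), SZ)))))
  step 14: S(S(mul(add(SZ, SZ), mul(add(Z, SSZ), SZ))))
  step 15: S(S(mul(S(add(Z, SZ)), mul(add(Z, SSZ), SZ))))
  step 16: S(S(add(mul(add(Z, SSZ), SZ), mul(add(Z, SZ), mul(add(Z, SSZ), SZ)))))
  step 17: S(S(add(mul(SSZ, SZ), mul(add(Z, SZ), mul(add(Z, SSZ), SZ)))))
  step 18: S(S(add(add(SZ, mul(SZ, SZ)), mul(add(Z, SZ), mul(add(Z, SSZ), SZ)))))
  step 19: S(S(add(S(add(Z, mul(SZ, SZ))), mul(add(Z, SZ), mul(add(Z, SSZ), SZ)))))
  step 20: S(S(S(add(add(Z, mul(SZ, SZ)), mul(add(Z, SZ), mul(add(Z, SSZ), SZ))))))
  step 21: S(S(S(add(mul(SZ, SZ), mul(add(Z, SZ), mul(add(Z, SSZ), SZ))))))
  step 22: S(S(S(add(add(SZ, mul(Z, SZ)), mul(add(Z, SZ), mul(add(Z, SSZ), SZ))))))
  step 23: S(S(S(add(S(add(Z, mul(Z, SZ))), mul(add(Z, SZ), mul(add(Z, SSZ), SZ))))))
  step 24: S(S(S(S(add(add(Z, mul(Z, SZ)), mul(add(Z, SZ), mul(add(Z, SSZ), SZ)))))))
  step 25: S(S(S(S(add(mul(Z, SZ), mul(add(Z, SZ), mul(add(Z, SSZ), SZ)))))))
  step 26: S(S(S(S(add(Z, mul(add(Z, SZ), mul(add(Z, SSZ), SZ)))))))
  step 27: S(S(S(S(mul(add(Z, SZ), mul(add(Z, SSZ), SZ))))))
  step 28: S(S(S(S(mul(SZ, mul(add(Z, SSZ), SZ))))))
  step 29: S(S(S(S(add(mul(add(Z, SSZ), SZ), mul(Z, mul(add(Z, SSZ), SZ)))))))
  step 30: S(S(S(S(add(mul(SSZ, SZ), mul(Z, mul(add(Z, SSZ), SZ)))))))
  step 31: S(S(S(S(add(add(SZ, mul(SZ, SZ)), mul(Z, mul(add(Z, SSZ), SZ)))))))
  step 32: S(S(S(S(add(S(add(Z, mul(SZ, SZ))), mul(Z, mul(add(Z, SSZ), SZ)))))))
  step 33: S(S(S(S(S(add(add(Z, mul(SZ, SZ)), mul(Z, mul(add(Z, SSZ), SZ))))))))
  step 34: S(S(S(S(S(add(mul(SZ, SZ), mul(Z, mul(add(Z, SSZ), SZ))))))))
  step 35: S(S(S(S(S(add(add(SZ, mul(Z, SZ)), mul(Z, mul(add(Z, SSZ), SZ))))))))
  step 36: S(S(S(S(S(add(S(add(Z, mul(Z, SZ))), mul(Z, mul(add(Z, SSZ), SZ))))))))
  step 37: S(S(S(S(S(S(add(add(Z, mul(Z, SZ)), mul(Z, mul(add(Z, SSZ), SZ)))))))))
  step 38: S(S(S(S(S(S(add(mul(Z, SZ), mul(Z, mul(add(Z, SSZ), SZ)))))))))
  step 39: S(S(S(S(S(S(add(Z, mul(Z, mul(add(Z, SSZ), SZ)))))))))
  step 40: S(S(S(S(S(S(mul(Z, mul(add(Z, SSZ), SZ))))))))
  step 41: S^6(Z)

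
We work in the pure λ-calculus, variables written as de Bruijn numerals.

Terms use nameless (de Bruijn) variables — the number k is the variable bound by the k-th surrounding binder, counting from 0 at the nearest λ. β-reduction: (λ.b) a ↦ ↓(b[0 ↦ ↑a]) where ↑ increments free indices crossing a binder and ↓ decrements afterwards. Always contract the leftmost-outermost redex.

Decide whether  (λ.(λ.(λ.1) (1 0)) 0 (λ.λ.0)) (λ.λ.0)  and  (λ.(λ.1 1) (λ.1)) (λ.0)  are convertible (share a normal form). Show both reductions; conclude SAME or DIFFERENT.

Answer: SAME — A ⇓ λ.0, B ⇓ λ.0

Working:
Term A:
  start: (λ.(λ.(λ.1) (1 0)) 0 (λ.λ.0)) (λ.λ.0)
  →1  (λ.(λ.1) ((λ.λ.0) 0)) (λ.λ.0) (λ.λ.0)
  →2  (λ.λ.λ.0) ((λ.λ.0) (λ.λ.0)) (λ.λ.0)
  →3  (λ.λ.0) (λ.λ.0)
  →4  λ.0

Term B:
  start: (λ.(λ.1 1) (λ.1)) (λ.0)
  →1  (λ.(λ.0) (λ.0)) (λ.λ.0)
  →2  (λ.0) (λ.0)
  →3  λ.0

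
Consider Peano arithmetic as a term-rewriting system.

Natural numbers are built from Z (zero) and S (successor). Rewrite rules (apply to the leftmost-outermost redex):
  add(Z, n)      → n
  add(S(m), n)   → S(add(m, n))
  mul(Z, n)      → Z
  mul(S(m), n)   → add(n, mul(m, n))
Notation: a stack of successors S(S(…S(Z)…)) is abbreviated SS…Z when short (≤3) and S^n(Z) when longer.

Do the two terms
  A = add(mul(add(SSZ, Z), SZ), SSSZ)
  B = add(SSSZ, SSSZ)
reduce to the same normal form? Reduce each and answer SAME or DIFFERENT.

Term A:
  start: add(mul(add(SSZ, Z), SZ), SSSZ)
  →1  add(mul(S(add(SZ, Z)), SZ), SSSZ)
  →2  add(add(SZ, mul(add(SZ, Z), SZ)), SSSZ)
  →3  add(S(add(Z, mul(add(SZ, Z), SZ))), SSSZ)
  →4  S(add(add(Z, mul(add(SZ, Z), SZ)), SSSZ))
  →5  S(add(mul(add(SZ, Z), SZ), SSSZ))
  →6  S(add(mul(S(add(Z, Z)), SZ), SSSZ))
  →7  S(add(add(SZ, mul(add(Z, Z), SZ)), SSSZ))
  →8  S(add(S(add(Z, mul(add(Z, Z), SZ))), SSSZ))
  →9  S(S(add(add(Z, mul(add(Z, Z), SZ)), SSSZ)))
  →10  S(S(add(mul(add(Z, Z), SZ), SSSZ)))
  →11  S(S(add(mul(Z, SZ), SSSZ)))
  →12  S(S(add(Z, SSSZ)))
  →13  S^5(Z)

Term B:
  start: add(SSSZ, SSSZ)
  →1  S(add(SSZ, SSSZ))
  →2  S(S(add(SZ, SSSZ)))
  →3  S(S(S(add(Z, SSSZ))))
  →4  S^6(Z)

Answer: DIFFERENT — A ⇓ S^5(Z), B ⇓ S^6(Z)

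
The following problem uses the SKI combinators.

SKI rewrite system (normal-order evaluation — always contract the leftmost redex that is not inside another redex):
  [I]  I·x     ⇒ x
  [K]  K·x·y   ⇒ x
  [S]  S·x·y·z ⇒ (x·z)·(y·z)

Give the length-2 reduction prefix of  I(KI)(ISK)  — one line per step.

Answer: after 2 steps: I

Working:
  start: I(KI)(ISK)
  step 1: KI(ISK)
  step 2: I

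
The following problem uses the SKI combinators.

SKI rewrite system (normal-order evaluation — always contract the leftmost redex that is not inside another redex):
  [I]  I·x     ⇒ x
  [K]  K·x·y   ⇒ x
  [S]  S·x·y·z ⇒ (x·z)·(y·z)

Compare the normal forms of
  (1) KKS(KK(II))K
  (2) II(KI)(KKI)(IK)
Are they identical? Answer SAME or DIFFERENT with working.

Answer: SAME — A ⇓ K, B ⇓ K

Derivation:
Term A:
  start: KKS(KK(II))K
  [1] K(KK(II))K
  [2] KK(II)
  [3] K

Term B:
  start: II(KI)(KKI)(IK)
  [1] I(KI)(KKI)(IK)
  [2] KI(KKI)(IK)
  [3] I(IK)
  [4] IK
  [5] K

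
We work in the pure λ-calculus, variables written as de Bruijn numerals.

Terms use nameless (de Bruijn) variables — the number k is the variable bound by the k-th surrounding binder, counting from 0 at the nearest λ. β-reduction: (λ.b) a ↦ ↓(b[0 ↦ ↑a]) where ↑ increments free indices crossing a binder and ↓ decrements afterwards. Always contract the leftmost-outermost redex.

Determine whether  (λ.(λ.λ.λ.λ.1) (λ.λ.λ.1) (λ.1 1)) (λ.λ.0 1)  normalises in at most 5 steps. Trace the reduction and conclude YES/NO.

Answer: YES — reaches normal form λ.λ.1 in 3 ≤ 5 steps

Derivation:
  start: (λ.(λ.λ.λ.λ.1) (λ.λ.λ.1) (λ.1 1)) (λ.λ.0 1)
  [1] (λ.λ.λ.λ.1) (λ.λ.λ.1) (λ.(λ.λ.0 1) (λ.λ.0 1))
  [2] (λ.λ.λ.1) (λ.(λ.λ.0 1) (λ.λ.0 1))
  [3] λ.λ.1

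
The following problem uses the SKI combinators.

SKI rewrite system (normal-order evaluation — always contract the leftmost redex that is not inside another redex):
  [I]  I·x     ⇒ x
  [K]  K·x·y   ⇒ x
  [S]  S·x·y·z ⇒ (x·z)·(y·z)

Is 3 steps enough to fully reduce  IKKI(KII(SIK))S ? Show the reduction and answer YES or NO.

  start: IKKI(KII(SIK))S
  →1  KKI(KII(SIK))S
  →2  K(KII(SIK))S
  →3  KII(SIK)

Answer: NO — after 3 steps the term is KII(SIK), not yet normal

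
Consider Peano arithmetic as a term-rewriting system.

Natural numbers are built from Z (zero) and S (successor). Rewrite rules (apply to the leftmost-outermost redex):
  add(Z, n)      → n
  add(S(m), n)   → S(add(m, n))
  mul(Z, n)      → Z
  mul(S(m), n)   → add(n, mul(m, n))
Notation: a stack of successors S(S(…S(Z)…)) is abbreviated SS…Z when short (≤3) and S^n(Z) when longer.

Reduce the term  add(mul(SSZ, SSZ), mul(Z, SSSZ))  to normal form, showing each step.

Answer: normal form = S^4(Z)  (in 15 steps)

Derivation:
  start: add(mul(SSZ, SSZ), mul(Z, SSSZ))
  →1  add(add(SSZ, mul(SZ, SSZ)), mul(Z, SSSZ))
  →2  add(S(add(SZ, mul(SZ, SSZ))), mul(Z, SSSZ))
  →3  S(add(add(SZ, mul(SZ, SSZ)), mul(Z, SSSZ)))
  →4  S(add(S(add(Z, mul(SZ, SSZ))), mul(Z, SSSZ)))
  →5  S(S(add(add(Z, mul(SZ, SSZ)), mul(Z, SSSZ))))
  →6  S(S(add(mul(SZ, SSZ), mul(Z, SSSZ))))
  →7  S(S(add(add(SSZ, mul(Z, SSZ)), mul(Z, SSSZ))))
  →8  S(S(add(S(add(SZ, mul(Z, SSZ))), mul(Z, SSSZ))))
  →9  S(S(S(add(add(SZ, mul(Z, SSZ)), mul(Z, SSSZ)))))
  →10  S(S(S(add(S(add(Z, mul(Z, SSZ))), mul(Z, SSSZ)))))
  →11  S(S(S(S(add(add(Z, mul(Z, SSZ)), mul(Z, SSSZ))))))
  →12  S(S(S(S(add(mul(Z, SSZ), mul(Z, SSSZ))))))
  →13  S(S(S(S(add(Z, mul(Z, SSSZ))))))
  →14  S(S(S(S(mul(Z, SSSZ)))))
  →15  S^4(Z)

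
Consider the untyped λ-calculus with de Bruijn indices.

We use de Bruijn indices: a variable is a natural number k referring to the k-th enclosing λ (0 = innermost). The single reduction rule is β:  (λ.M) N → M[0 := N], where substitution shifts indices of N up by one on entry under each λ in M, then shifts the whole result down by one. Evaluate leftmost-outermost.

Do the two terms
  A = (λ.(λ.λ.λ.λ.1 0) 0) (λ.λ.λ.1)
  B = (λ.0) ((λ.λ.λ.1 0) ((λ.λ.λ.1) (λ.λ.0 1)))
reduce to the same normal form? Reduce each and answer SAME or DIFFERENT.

Answer: DIFFERENT — A ⇓ λ.λ.λ.1 0, B ⇓ λ.λ.1 0

Reduction:
Term A:
  start: (λ.(λ.λ.λ.λ.1 0) 0) (λ.λ.λ.1)
  →1  (λ.λ.λ.λ.1 0) (λ.λ.λ.1)
  →2  λ.λ.λ.1 0

Term B:
  start: (λ.0) ((λ.λ.λ.1 0) ((λ.λ.λ.1) (λ.λ.0 1)))
  →1  (λ.λ.λ.1 0) ((λ.λ.λ.1) (λ.λ.0 1))
  →2  λ.λ.1 0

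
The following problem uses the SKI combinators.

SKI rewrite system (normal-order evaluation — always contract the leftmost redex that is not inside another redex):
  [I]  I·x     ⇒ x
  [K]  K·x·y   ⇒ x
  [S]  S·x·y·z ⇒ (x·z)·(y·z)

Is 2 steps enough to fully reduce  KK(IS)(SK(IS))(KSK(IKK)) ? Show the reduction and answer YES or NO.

  start: KK(IS)(SK(IS))(KSK(IKK))
  step 1: K(SK(IS))(KSK(IKK))
  step 2: SK(IS)

Answer: NO — after 2 steps the term is SK(IS), not yet normal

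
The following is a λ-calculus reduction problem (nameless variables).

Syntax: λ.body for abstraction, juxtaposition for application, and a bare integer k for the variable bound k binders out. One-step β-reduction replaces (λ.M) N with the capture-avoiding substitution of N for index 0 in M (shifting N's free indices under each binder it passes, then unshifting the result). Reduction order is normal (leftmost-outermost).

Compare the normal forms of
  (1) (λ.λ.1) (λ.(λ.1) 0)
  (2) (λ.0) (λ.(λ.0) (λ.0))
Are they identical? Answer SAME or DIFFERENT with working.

Term A:
  start: (λ.λ.1) (λ.(λ.1) 0)
  [1] λ.λ.(λ.1) 0
  [2] λ.λ.0

Term B:
  start: (λ.0) (λ.(λ.0) (λ.0))
  [1] λ.(λ.0) (λ.0)
  [2] λ.λ.0

Answer: SAME — A ⇓ λ.λ.0, B ⇓ λ.λ.0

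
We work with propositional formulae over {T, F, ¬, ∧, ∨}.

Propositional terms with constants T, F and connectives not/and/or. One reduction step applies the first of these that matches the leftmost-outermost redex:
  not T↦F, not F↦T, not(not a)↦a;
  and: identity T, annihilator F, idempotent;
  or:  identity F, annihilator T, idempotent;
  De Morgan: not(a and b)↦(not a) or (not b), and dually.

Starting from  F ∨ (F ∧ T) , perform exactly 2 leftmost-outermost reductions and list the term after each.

Answer: after 2 steps: F

Derivation:
  start: F ∨ (F ∧ T)
  [1] F ∧ T
  [2] F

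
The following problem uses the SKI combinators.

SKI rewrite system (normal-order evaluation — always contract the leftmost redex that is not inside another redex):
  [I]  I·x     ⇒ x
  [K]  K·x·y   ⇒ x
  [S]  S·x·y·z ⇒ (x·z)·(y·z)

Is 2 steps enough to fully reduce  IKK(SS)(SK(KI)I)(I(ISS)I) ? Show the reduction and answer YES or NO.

Answer: NO — after 2 steps the term is K(SK(KI)I)(I(ISS)I), not yet normal

Reduction:
  start: IKK(SS)(SK(KI)I)(I(ISS)I)
  [1] KK(SS)(SK(KI)I)(I(ISS)I)
  [2] K(SK(KI)I)(I(ISS)I)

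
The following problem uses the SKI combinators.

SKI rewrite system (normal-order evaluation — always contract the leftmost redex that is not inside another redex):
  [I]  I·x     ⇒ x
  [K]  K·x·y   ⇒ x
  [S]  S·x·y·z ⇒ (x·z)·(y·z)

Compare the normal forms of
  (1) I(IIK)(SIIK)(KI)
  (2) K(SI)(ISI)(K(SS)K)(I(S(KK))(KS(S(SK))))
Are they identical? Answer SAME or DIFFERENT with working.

Term A:
  start: I(IIK)(SIIK)(KI)
  step 1: IIK(SIIK)(KI)
  step 2: IK(SIIK)(KI)
  step 3: K(SIIK)(KI)
  step 4: SIIK
  step 5: IK(IK)
  step 6: K(IK)
  step 7: KK

Term B:
  start: K(SI)(ISI)(K(SS)K)(I(S(KK))(KS(S(SK))))
  step 1: SI(K(SS)K)(I(S(KK))(KS(S(SK))))
  step 2: I(I(S(KK))(KS(S(SK))))(K(SS)K(I(S(KK))(KS(S(SK)))))
  step 3: I(S(KK))(KS(S(SK)))(K(SS)K(I(S(KK))(KS(S(SK)))))
  step 4: S(KK)(KS(S(SK)))(K(SS)K(I(S(KK))(KS(S(SK)))))
  step 5: KK(K(SS)K(I(S(KK))(KS(S(SK)))))(KS(S(SK))(K(SS)K(I(S(KK))(KS(S(SK))))))
  step 6: K(KS(S(SK))(K(SS)K(I(S(KK))(KS(S(SK))))))
  step 7: K(S(K(SS)K(I(S(KK))(KS(S(SK))))))
  step 8: K(S(SS(I(S(KK))(KS(S(SK))))))
  step 9: K(S(SS(S(KK)(KS(S(SK))))))
  step 10: K(S(SS(S(KK)S)))

Answer: DIFFERENT — A ⇓ KK, B ⇓ K(S(SS(S(KK)S)))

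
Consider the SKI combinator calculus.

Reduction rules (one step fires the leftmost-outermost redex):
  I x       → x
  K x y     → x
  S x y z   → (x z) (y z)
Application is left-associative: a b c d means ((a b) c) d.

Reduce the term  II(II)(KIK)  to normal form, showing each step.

Answer: normal form = I  (in 5 steps)

Working:
  start: II(II)(KIK)
  →1  I(II)(KIK)
  →2  II(KIK)
  →3  I(KIK)
  →4  KIK
  →5  I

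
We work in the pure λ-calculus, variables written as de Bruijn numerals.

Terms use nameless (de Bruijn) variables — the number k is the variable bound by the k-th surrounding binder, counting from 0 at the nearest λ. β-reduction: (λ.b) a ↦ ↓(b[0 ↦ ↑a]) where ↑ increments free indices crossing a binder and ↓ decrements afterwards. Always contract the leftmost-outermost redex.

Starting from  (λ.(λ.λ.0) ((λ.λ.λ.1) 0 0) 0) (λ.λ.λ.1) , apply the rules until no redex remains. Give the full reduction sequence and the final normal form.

Answer: normal form = λ.λ.λ.1  (in 3 steps)

Derivation:
  start: (λ.(λ.λ.0) ((λ.λ.λ.1) 0 0) 0) (λ.λ.λ.1)
  step 1: (λ.λ.0) ((λ.λ.λ.1) (λ.λ.λ.1) (λ.λ.λ.1)) (λ.λ.λ.1)
  step 2: (λ.0) (λ.λ.λ.1)
  step 3: λ.λ.λ.1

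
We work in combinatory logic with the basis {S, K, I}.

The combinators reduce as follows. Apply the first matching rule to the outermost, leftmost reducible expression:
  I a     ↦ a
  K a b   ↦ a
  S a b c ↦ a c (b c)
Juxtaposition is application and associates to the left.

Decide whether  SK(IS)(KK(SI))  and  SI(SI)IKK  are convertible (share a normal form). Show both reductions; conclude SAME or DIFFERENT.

Answer: SAME — A ⇓ K, B ⇓ K

Reduction:
Term A:
  start: SK(IS)(KK(SI))
  [1] K(KK(SI))(IS(KK(SI)))
  [2] KK(SI)
  [3] K

Term B:
  start: SI(SI)IKK
  [1] II(SII)KK
  [2] I(SII)KK
  [3] SIIKK
  [4] IK(IK)K
  [5] K(IK)K
  [6] IK
  [7] K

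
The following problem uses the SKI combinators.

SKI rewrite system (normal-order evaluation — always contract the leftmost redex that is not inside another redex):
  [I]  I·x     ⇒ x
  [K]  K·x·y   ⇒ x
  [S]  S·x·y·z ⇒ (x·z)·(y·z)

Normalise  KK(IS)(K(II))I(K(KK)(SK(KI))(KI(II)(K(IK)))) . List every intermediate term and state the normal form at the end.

Answer: normal form = I  (in 4 steps)

Derivation:
  start: KK(IS)(K(II))I(K(KK)(SK(KI))(KI(II)(K(IK))))
  [1] K(K(II))I(K(KK)(SK(KI))(KI(II)(K(IK))))
  [2] K(II)(K(KK)(SK(KI))(KI(II)(K(IK))))
  [3] II
  [4] I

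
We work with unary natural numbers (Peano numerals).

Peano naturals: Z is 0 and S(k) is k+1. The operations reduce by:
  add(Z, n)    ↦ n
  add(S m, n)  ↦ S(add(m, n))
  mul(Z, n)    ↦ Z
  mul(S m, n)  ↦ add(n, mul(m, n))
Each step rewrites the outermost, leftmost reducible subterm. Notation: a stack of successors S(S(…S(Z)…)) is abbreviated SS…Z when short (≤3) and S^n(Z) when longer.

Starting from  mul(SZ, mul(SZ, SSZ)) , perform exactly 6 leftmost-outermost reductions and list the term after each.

Answer: after 6 steps: S(S(add(add(Z, mul(Z, SSZ)), mul(Z, mul(SZ, SSZ)))))

Reduction:
  start: mul(SZ, mul(SZ, SSZ))
  [1] add(mul(SZ, SSZ), mul(Z, mul(SZ, SSZ)))
  [2] add(add(SSZ, mul(Z, SSZ)), mul(Z, mul(SZ, SSZ)))
  [3] add(S(add(SZ, mul(Z, SSZ))), mul(Z, mul(SZ, SSZ)))
  [4] S(add(add(SZ, mul(Z, SSZ)), mul(Z, mul(SZ, SSZ))))
  [5] S(add(S(add(Z, mul(Z, SSZ))), mul(Z, mul(SZ, SSZ))))
  [6] S(S(add(add(Z, mul(Z, SSZ)), mul(Z, mul(SZ, SSZ)))))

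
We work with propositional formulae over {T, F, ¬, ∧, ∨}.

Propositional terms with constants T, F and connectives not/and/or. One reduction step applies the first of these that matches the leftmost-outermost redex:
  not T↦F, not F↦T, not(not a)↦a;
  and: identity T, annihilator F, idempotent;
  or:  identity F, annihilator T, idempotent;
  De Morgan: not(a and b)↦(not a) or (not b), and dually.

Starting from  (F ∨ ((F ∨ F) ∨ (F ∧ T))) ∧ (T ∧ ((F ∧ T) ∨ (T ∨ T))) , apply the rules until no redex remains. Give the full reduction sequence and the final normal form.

Answer: normal form = F  (in 5 steps)

Working:
  start: (F ∨ ((F ∨ F) ∨ (F ∧ T))) ∧ (T ∧ ((F ∧ T) ∨ (T ∨ T)))
  [1] ((F ∨ F) ∨ (F ∧ T)) ∧ (T ∧ ((F ∧ T) ∨ (T ∨ T)))
  [2] (F ∨ (F ∧ T)) ∧ (T ∧ ((F ∧ T) ∨ (T ∨ T)))
  [3] (F ∧ T) ∧ (T ∧ ((F ∧ T) ∨ (T ∨ T)))
  [4] F ∧ (T ∧ ((F ∧ T) ∨ (T ∨ T)))
  [5] F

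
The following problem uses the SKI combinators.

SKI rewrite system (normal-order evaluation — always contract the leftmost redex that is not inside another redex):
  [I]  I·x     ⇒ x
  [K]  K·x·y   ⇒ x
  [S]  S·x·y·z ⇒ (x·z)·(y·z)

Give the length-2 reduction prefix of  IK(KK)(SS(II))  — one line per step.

Answer: after 2 steps: KK

Derivation:
  start: IK(KK)(SS(II))
  step 1: K(KK)(SS(II))
  step 2: KK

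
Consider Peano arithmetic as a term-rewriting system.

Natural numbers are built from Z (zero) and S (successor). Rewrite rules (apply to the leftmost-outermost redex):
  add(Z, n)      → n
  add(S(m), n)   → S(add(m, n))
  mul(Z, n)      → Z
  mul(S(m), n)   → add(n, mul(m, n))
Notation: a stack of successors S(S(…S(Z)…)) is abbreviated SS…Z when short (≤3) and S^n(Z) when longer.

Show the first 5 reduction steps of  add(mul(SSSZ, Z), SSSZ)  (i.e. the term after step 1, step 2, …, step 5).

  start: add(mul(SSSZ, Z), SSSZ)
  →1  add(add(Z, mul(SSZ, Z)), SSSZ)
  →2  add(mul(SSZ, Z), SSSZ)
  →3  add(add(Z, mul(SZ, Z)), SSSZ)
  →4  add(mul(SZ, Z), SSSZ)
  →5  add(add(Z, mul(Z, Z)), SSSZ)

Answer: after 5 steps: add(add(Z, mul(Z, Z)), SSSZ)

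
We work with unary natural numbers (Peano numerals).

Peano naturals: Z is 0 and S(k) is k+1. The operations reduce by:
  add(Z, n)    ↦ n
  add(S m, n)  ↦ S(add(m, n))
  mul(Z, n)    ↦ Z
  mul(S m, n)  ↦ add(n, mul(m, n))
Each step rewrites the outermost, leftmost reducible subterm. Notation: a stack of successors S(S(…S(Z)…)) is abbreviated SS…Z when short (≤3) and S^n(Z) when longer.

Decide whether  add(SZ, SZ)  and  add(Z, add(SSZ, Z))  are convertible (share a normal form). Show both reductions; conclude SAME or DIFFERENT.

Term A:
  start: add(SZ, SZ)
  step 1: S(add(Z, SZ))
  step 2: SSZ

Term B:
  start: add(Z, add(SSZ, Z))
  step 1: add(SSZ, Z)
  step 2: S(add(SZ, Z))
  step 3: S(S(add(Z, Z)))
  step 4: SSZ

Answer: SAME — A ⇓ SSZ, B ⇓ SSZ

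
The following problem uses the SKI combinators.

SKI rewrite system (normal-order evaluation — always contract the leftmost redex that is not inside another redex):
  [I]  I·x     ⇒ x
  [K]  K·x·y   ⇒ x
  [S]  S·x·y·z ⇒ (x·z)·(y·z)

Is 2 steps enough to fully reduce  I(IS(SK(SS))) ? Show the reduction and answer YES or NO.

  start: I(IS(SK(SS)))
  [1] IS(SK(SS))
  [2] S(SK(SS))

Answer: YES — reaches normal form S(SK(SS)) in 2 ≤ 2 steps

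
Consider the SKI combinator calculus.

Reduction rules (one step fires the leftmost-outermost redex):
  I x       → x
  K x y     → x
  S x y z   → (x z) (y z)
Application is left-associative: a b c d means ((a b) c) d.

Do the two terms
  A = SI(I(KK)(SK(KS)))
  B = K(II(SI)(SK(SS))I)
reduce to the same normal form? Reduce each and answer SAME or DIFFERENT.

Term A:
  start: SI(I(KK)(SK(KS)))
  step 1: SI(KK(SK(KS)))
  step 2: SIK

Term B:
  start: K(II(SI)(SK(SS))I)
  step 1: K(I(SI)(SK(SS))I)
  step 2: K(SI(SK(SS))I)
  step 3: K(II(SK(SS)I))
  step 4: K(I(SK(SS)I))
  step 5: K(SK(SS)I)
  step 6: K(KI(SSI))
  step 7: KI

Answer: DIFFERENT — A ⇓ SIK, B ⇓ KI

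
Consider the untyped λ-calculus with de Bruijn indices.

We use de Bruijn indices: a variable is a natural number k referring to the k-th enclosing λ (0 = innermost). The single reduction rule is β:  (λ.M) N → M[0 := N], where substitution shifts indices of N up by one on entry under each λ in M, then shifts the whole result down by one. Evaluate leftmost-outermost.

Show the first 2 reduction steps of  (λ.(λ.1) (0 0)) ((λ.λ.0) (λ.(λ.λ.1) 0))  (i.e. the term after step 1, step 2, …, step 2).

Answer: after 2 steps: (λ.λ.0) (λ.(λ.λ.1) 0)

Reduction:
  start: (λ.(λ.1) (0 0)) ((λ.λ.0) (λ.(λ.λ.1) 0))
  [1] (λ.(λ.λ.0) (λ.(λ.λ.1) 0)) ((λ.λ.0) (λ.(λ.λ.1) 0) ((λ.λ.0) (λ.(λ.λ.1) 0)))
  [2] (λ.λ.0) (λ.(λ.λ.1) 0)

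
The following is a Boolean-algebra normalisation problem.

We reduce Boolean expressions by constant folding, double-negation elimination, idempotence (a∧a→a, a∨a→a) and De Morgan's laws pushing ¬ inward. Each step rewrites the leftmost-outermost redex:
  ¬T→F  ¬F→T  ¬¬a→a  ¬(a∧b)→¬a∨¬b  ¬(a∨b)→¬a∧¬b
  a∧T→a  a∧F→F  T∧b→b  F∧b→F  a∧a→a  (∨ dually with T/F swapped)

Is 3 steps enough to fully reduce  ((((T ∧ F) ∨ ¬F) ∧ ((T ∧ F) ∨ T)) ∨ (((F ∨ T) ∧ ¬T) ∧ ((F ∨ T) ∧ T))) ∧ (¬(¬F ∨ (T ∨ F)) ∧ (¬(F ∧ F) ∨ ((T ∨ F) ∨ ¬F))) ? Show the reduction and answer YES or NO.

Answer: NO — after 3 steps the term is ((T ∧ ((T ∧ F) ∨ T)) ∨ (((F ∨ T) ∧ ¬T) ∧ ((F ∨ T) ∧ T))) ∧ (¬(¬F ∨ (T ∨ F)) ∧ (¬(F ∧ F) ∨ ((T ∨ F) ∨ ¬F))), not yet normal

Derivation:
  start: ((((T ∧ F) ∨ ¬F) ∧ ((T ∧ F) ∨ T)) ∨ (((F ∨ T) ∧ ¬T) ∧ ((F ∨ T) ∧ T))) ∧ (¬(¬F ∨ (T ∨ F)) ∧ (¬(F ∧ F) ∨ ((T ∨ F) ∨ ¬F)))
  [1] (((F ∨ ¬F) ∧ ((T ∧ F) ∨ T)) ∨ (((F ∨ T) ∧ ¬T) ∧ ((F ∨ T) ∧ T))) ∧ (¬(¬F ∨ (T ∨ F)) ∧ (¬(F ∧ F) ∨ ((T ∨ F) ∨ ¬F)))
  [2] ((¬F ∧ ((T ∧ F) ∨ T)) ∨ (((F ∨ T) ∧ ¬T) ∧ ((F ∨ T) ∧ T))) ∧ (¬(¬F ∨ (T ∨ F)) ∧ (¬(F ∧ F) ∨ ((T ∨ F) ∨ ¬F)))
  [3] ((T ∧ ((T ∧ F) ∨ T)) ∨ (((F ∨ T) ∧ ¬T) ∧ ((F ∨ T) ∧ T))) ∧ (¬(¬F ∨ (T ∨ F)) ∧ (¬(F ∧ F) ∨ ((T ∨ F) ∨ ¬F)))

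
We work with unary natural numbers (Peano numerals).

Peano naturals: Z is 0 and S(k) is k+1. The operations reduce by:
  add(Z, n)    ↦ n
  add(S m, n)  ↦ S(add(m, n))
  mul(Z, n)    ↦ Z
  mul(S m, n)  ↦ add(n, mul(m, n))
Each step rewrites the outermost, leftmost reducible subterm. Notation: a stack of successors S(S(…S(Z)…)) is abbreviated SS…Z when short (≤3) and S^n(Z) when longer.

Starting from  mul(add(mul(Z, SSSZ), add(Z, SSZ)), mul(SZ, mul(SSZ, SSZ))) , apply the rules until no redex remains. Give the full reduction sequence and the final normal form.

  start: mul(add(mul(Z, SSSZ), add(Z, SSZ)), mul(SZ, mul(SSZ, SSZ)))
  step 1: mul(add(Z, add(Z, SSZ)), mul(SZ, mul(SSZ, SSZ)))
  step 2: mul(add(Z, SSZ), mul(SZ, mul(SSZ, SSZ)))
  step 3: mul(SSZ, mul(SZ, mul(SSZ, SSZ)))
  step 4: add(mul(SZ, mul(SSZ, SSZ)), mul(SZ, mul(SZ, mul(SSZ, SSZ))))
  step 5: add(add(mul(SSZ, SSZ), mul(Z, mul(SSZ, SSZ))), mul(SZ, mul(SZ, mul(SSZ, SSZ))))
  step 6: add(add(add(SSZ, mul(SZ, SSZ)), mul(Z, mul(SSZ, SSZ))), mul(SZ, mul(SZ, mul(SSZ, SSZ))))
  step 7: add(add(S(add(SZ, mul(SZ, SSZ))), mul(Z, mul(SSZ, SSZ))), mul(SZ, mul(SZ, mul(SSZ, SSZ))))
  step 8: add(S(add(add(SZ, mul(SZ, SSZ)), mul(Z, mul(SSZ, SSZ)))), mul(SZ, mul(SZ, mul(SSZ, SSZ))))
  step 9: S(add(add(add(SZ, mul(SZ, SSZ)), mul(Z, mul(SSZ, SSZ))), mul(SZ, mul(SZ, mul(SSZ, SSZ)))))
  step 10: S(add(add(S(add(Z, mul(SZ, SSZ))), mul(Z, mul(SSZ, SSZ))), mul(SZ, mul(SZ, mul(SSZ, SSZ)))))
  step 11: S(add(S(add(add(Z, mul(SZ, SSZ)), mul(Z, mul(SSZ, SSZ)))), mul(SZ, mul(SZ, mul(SSZ, SSZ)))))
  step 12: S(S(add(add(add(Z, mul(SZ, SSZ)), mul(Z, mul(SSZ, SSZ))), mul(SZ, mul(SZ, mul(SSZ, SSZ))))))
  step 13: S(S(add(add(mul(SZ, SSZ), mul(Z, mul(SSZ, SSZ))), mul(SZ, mul(SZ, mul(SSZ, SSZ))))))
  step 14: S(S(add(add(add(SSZ, mul(Z, SSZ)), mul(Z, mul(SSZ, SSZ))), mul(SZ, mul(SZ, mul(SSZ, SSZ))))))
  step 15: S(S(add(add(S(add(SZ, mul(Z, SSZ))), mul(Z, mul(SSZ, SSZ))), mul(SZ, mul(SZ, mul(SSZ, SSZ))))))
  step 16: S(S(add(S(add(add(SZ, mul(Z, SSZ)), mul(Z, mul(SSZ, SSZ)))), mul(SZ, mul(SZ, mul(SSZ, SSZ))))))
  step 17: S(S(S(add(add(add(SZ, mul(Z, SSZ)), mul(Z, mul(SSZ, SSZ))), mul(SZ, mul(SZ, mul(SSZ, SSZ)))))))
  step 18: S(S(S(add(add(S(add(Z, mul(Z, SSZ))), mul(Z, mul(SSZ, SSZ))), mul(SZ, mul(SZ, mul(SSZ, SSZ)))))))
  step 19: S(S(S(add(S(add(add(Z, mul(Z, SSZ)), mul(Z, mul(SSZ, SSZ)))), mul(SZ, mul(SZ, mul(SSZ, SSZ)))))))
  step 20: S(S(S(S(add(add(add(Z, mul(Z, SSZ)), mul(Z, mul(SSZ, SSZ))), mul(SZ, mul(SZ, mul(SSZ, SSZ))))))))
  step 21: S(S(S(S(add(add(mul(Z, SSZ), mul(Z, mul(SSZ, SSZ))), mul(SZ, mul(SZ, mul(SSZ, SSZ))))))))
  step 22: S(S(S(S(add(add(Z, mul(Z, mul(SSZ, SSZ))), mul(SZ, mul(SZ, mul(SSZ, SSZ))))))))
  step 23: S(S(S(S(add(mul(Z, mul(SSZ, SSZ)), mul(SZ, mul(SZ, mul(SSZ, SSZ))))))))
  step 24: S(S(S(S(add(Z, mul(SZ, mul(SZ, mul(SSZ, SSZ))))))))
  step 25: S(S(S(S(mul(SZ, mul(SZ, mul(SSZ, SSZ)))))))
  step 26: S(S(S(S(add(mul(SZ, mul(SSZ, SSZ)), mul(Z, mul(SZ, mul(SSZ, SSZ))))))))
  step 27: S(S(S(S(add(add(mul(SSZ, SSZ), mul(Z, mul(SSZ, SSZ))), mul(Z, mul(SZ, mul(SSZ, SSZ))))))))
  step 28: S(S(S(S(add(add(add(SSZ, mul(SZ, SSZ)), mul(Z, mul(SSZ, SSZ))), mul(Z, mul(SZ, mul(SSZ, SSZ))))))))
  step 29: S(S(S(S(add(add(S(add(SZ, mul(SZ, SSZ))), mul(Z, mul(SSZ, SSZ))), mul(Z, mul(SZ, mul(SSZ, SSZ))))))))
  step 30: S(S(S(S(add(S(add(add(SZ, mul(SZ, SSZ)), mul(Z, mul(SSZ, SSZ)))), mul(Z, mul(SZ, mul(SSZ, SSZ))))))))
  step 31: S(S(S(S(S(add(add(add(SZ, mul(SZ, SSZ)), mul(Z, mul(SSZ, SSZ))), mul(Z, mul(SZ, mul(SSZ, SSZ)))))))))
  step 32: S(S(S(S(S(add(add(S(add(Z, mul(SZ, SSZ))), mul(Z, mul(SSZ, SSZ))), mul(Z, mul(SZ, mul(SSZ, SSZ)))))))))
  step 33: S(S(S(S(S(add(S(add(add(Z, mul(SZ, SSZ)), mul(Z, mul(SSZ, SSZ)))), mul(Z, mul(SZ, mul(SSZ, SSZ)))))))))
  step 34: S(S(S(S(S(S(add(add(add(Z, mul(SZ, SSZ)), mul(Z, mul(SSZ, SSZ))), mul(Z, mul(SZ, mul(SSZ, SSZ))))))))))
  step 35: S(S(S(S(S(S(add(add(mul(SZ, SSZ), mul(Z, mul(SSZ, SSZ))), mul(Z, mul(SZ, mul(SSZ, SSZ))))))))))
  step 36: S(S(S(S(S(S(add(add(add(SSZ, mul(Z, SSZ)), mul(Z, mul(SSZ, SSZ))), mul(Z, mul(SZ, mul(SSZ, SSZ))))))))))
  step 37: S(S(S(S(S(S(add(add(S(add(SZ, mul(Z, SSZ))), mul(Z, mul(SSZ, SSZ))), mul(Z, mul(SZ, mul(SSZ, SSZ))))))))))
  step 38: S(S(S(S(S(S(add(S(add(add(SZ, mul(Z, SSZ)), mul(Z, mul(SSZ, SSZ)))), mul(Z, mul(SZ, mul(SSZ, SSZ))))))))))
  step 39: S(S(S(S(S(S(S(add(add(add(SZ, mul(Z, SSZ)), mul(Z, mul(SSZ, SSZ))), mul(Z, mul(SZ, mul(SSZ, SSZ)))))))))))
  step 40: S(S(S(S(S(S(S(add(add(S(add(Z, mul(Z, SSZ))), mul(Z, mul(SSZ, SSZ))), mul(Z, mul(SZ, mul(SSZ, SSZ)))))))))))
  step 41: S(S(S(S(S(S(S(add(S(add(add(Z, mul(Z, SSZ)), mul(Z, mul(SSZ, SSZ)))), mul(Z, mul(SZ, mul(SSZ, SSZ)))))))))))
  step 42: S(S(S(S(S(S(S(S(add(add(add(Z, mul(Z, SSZ)), mul(Z, mul(SSZ, SSZ))), mul(Z, mul(SZ, mul(SSZ, SSZ))))))))))))
  step 43: S(S(S(S(S(S(S(S(add(add(mul(Z, SSZ), mul(Z, mul(SSZ, SSZ))), mul(Z, mul(SZ, mul(SSZ, SSZ))))))))))))
  step 44: S(S(S(S(S(S(S(S(add(add(Z, mul(Z, mul(SSZ, SSZ))), mul(Z, mul(SZ, mul(SSZ, SSZ))))))))))))
  step 45: S(S(S(S(S(S(S(S(add(mul(Z, mul(SSZ, SSZ)), mul(Z, mul(SZ, mul(SSZ, SSZ))))))))))))
  step 46: S(S(S(S(S(S(S(S(add(Z, mul(Z, mul(SZ, mul(SSZ, SSZ))))))))))))
  step 47: S(S(S(S(S(S(S(S(mul(Z, mul(SZ, mul(SSZ, SSZ)))))))))))
  step 48: S^8(Z)

Answer: normal form = S^8(Z)  (in 48 steps)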